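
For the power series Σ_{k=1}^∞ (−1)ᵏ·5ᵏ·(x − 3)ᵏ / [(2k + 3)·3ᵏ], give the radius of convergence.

R = 3/5

The ratio of consecutive coefficients is [(2k + 3)/(2(k+1) + 3)] · 5/3 → 5/3.
Hence the series converges for |x − 3| < 1/(5/3) = 3/5, so the radius of convergence is 3/5.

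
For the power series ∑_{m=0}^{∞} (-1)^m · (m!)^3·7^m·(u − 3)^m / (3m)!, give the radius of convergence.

Apply the ratio test: |a_{m+1}| / |a_m| = (m+1)³/[(3m+1)·(3m+2)·(3m+3)] · 7, which tends to 7/27 as m → ∞.
Thus R = 1/(7/27) = 27/7.

R = 27/7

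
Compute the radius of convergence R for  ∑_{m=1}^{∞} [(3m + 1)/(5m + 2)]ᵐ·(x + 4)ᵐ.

Root test: |a_m|^(1/m) = (3m + 1)/(5m + 2) → 3/5.
The series converges when 3/5 · |x + 4| < 1, giving R = 5/3.

R = 5/3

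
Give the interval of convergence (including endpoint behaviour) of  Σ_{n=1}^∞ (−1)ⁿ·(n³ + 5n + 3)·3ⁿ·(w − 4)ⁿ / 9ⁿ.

The ratio of consecutive coefficients is [((n+1)³ + 5(n+1) + 3)/(n³ + 5n + 3)] · 3/9 → 1/3.
Thus R = 1/(1/3) = 3.
Endpoint w = 7: the terms do not tend to 0, so the series diverges.
When w = 1, the n-th term does not approach 0; divergence by the term test.

(1, 7)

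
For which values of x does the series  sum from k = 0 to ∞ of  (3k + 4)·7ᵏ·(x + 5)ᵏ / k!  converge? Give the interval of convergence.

(−∞, ∞)

Ratio test: |a_{k+1}/a_k| = (3(k+1) + 4)/(3k + 4) · 7 · 1/(k+1) → 0 as k → ∞.
The ratio tends to 0 regardless of x, hence R = ∞.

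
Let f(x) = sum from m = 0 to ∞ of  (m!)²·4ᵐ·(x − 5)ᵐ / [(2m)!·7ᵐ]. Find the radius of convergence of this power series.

R = 7

By the ratio test, |a_{m+1}/a_m| = (m+1)²/[(2m+1)·(2m+2)] · 4/7 → 1/7.
Hence the series converges for |x − 5| < 1/(1/7) = 7, so the radius of convergence is 7.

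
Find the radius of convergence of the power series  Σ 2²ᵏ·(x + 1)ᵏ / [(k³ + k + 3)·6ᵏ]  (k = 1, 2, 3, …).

R = 3/2

Ratio test: |a_{k+1}/a_k| = [(k³ + k + 3)/((k+1)³ + (k+1) + 3)] · 4/6 → 2/3 as k → ∞.
The series converges when 2/3 · |x + 1| < 1, giving R = 3/2.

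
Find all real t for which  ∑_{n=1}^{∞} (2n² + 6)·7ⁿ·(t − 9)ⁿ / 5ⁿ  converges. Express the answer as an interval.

The ratio of consecutive coefficients is [(2(n+1)² + 6)/(2n² + 6)] · 7/5 → 7/5.
Hence the series converges for |t − 9| < 1/(7/5) = 5/7, so the radius of convergence is 5/7.
At t = 68/7: the terms have absolute value of order n², which does not tend to 0, so the series diverges by the divergence test.
Endpoint t = 58/7: the n-th term does not approach 0; divergence by the term test.

(58/7, 68/7)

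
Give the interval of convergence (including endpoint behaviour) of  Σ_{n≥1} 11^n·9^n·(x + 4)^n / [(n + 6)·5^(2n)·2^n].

[-446/99, -346/99)

Apply the ratio test: |a_{n+1}| / |a_n| = [(n + 6)/((n+1) + 6)] · 11·9/(25·2), which tends to 99/50 as n → ∞.
The series converges when 99/50 · |x + 4| < 1, giving R = 50/99.
At x = -346/99: comparison with the harmonic series Σ 1/n shows the series diverges.
At x = -446/99: an alternating series whose terms decrease to 0 in absolute value, so it converges by the Leibniz criterion.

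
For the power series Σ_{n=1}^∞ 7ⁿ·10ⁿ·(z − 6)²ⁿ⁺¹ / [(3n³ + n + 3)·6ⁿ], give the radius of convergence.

R = √105/35

The ratio of consecutive coefficients is [(3n³ + n + 3)/(3(n+1)³ + (n+1) + 3)] · 7·10/6 → 35/3.
Writing y = (z − 6)², the series in y has radius 3/35, so |z − 6| < √(3/35) and R = √105/35.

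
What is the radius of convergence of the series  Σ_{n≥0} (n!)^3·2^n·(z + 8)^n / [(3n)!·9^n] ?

R = 243/2

The ratio of consecutive coefficients is (n+1)³/[(3n+1)·(3n+2)·(3n+3)] · 2/9 → 2/243.
Convergence for |z + 8| · 2/243 < 1, i.e. |z + 8| < 243/2. So R = 243/2.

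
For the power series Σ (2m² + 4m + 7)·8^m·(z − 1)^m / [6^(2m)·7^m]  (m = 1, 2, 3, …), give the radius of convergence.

R = 63/2

By the ratio test, |a_{m+1}/a_m| = [(2(m+1)² + 4(m+1) + 7)/(2m² + 4m + 7)] · 8/(36·7) → 2/63.
Hence the series converges for |z − 1| < 1/(2/63) = 63/2, so the radius of convergence is 63/2.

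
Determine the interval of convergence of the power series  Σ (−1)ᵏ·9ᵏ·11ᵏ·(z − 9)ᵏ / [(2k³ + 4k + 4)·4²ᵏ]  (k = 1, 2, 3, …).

By the ratio test, |a_{k+1}/a_k| = [(2k³ + 4k + 4)/(2(k+1)³ + 4(k+1) + 4)] · 9·11/16 → 99/16.
Convergence for |z − 9| · 99/16 < 1, i.e. |z − 9| < 16/99. So R = 16/99.
Check z = 907/99: the terms are on the order of 1/k³, so the series converges absolutely by comparison with the p-series (p = 3 > 1).
When z = 875/99, the series is dominated by a constant times Σ 1/k³, which converges (p = 3 > 1).

[875/99, 907/99]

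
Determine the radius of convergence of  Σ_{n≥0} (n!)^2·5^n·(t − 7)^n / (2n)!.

R = 4/5

By the ratio test, |a_{n+1}/a_n| = (n+1)²/[(2n+1)·(2n+2)] · 5 → 5/4.
The series converges when 5/4 · |t − 7| < 1, giving R = 4/5.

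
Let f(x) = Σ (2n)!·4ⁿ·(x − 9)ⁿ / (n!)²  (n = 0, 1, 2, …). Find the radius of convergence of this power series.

Apply the ratio test: |a_{n+1}| / |a_n| = (2n+1)·(2n+2)/(n+1)² · 4, which tends to 16 as n → ∞.
Thus R = 1/(16) = 1/16.

R = 1/16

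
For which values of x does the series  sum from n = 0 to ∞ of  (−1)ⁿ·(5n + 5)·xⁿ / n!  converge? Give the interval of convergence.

Apply the ratio test: |a_{n+1}| / |a_n| = (5(n+1) + 5)/(5n + 5) · 1/(n+1), which tends to 0 as n → ∞.
The ratio tends to 0 regardless of x, hence R = ∞.

(−∞, ∞)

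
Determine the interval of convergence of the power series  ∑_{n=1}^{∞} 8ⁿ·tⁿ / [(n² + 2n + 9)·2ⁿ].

Apply the ratio test: |a_{n+1}| / |a_n| = [(n² + 2n + 9)/((n+1)² + 2(n+1) + 9)] · 8/2, which tends to 4 as n → ∞.
Thus R = 1/(4) = 1/4.
When t = 1/4, the terms are on the order of 1/n², so the series converges absolutely by comparison with the p-series (p = 2 > 1).
At t = -1/4: the terms are on the order of 1/n², so the series converges absolutely by comparison with the p-series (p = 2 > 1).

[-1/4, 1/4]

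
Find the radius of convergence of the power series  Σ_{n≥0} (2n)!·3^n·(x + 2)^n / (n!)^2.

The ratio of consecutive coefficients is (2n+1)·(2n+2)/(n+1)² · 3 → 12.
The series converges when 12 · |x + 2| < 1, giving R = 1/12.

R = 1/12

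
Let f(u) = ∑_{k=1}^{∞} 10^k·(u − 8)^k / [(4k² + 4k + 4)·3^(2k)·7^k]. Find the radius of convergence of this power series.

The ratio of consecutive coefficients is [(4k² + 4k + 4)/(4(k+1)² + 4(k+1) + 4)] · 10/(9·7) → 10/63.
The series converges when 10/63 · |u − 8| < 1, giving R = 63/10.

R = 63/10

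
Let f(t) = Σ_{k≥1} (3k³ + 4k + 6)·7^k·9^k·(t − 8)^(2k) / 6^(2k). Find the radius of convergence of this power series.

R = 2√7/7

The ratio of consecutive coefficients is [(3(k+1)³ + 4(k+1) + 6)/(3k³ + 4k + 6)] · 7·9/36 → 7/4.
Successive powers of (t − 8) differ by 2, so the series converges when |t − 8|² · 7/4 < 1, i.e. |t − 8| < √(4/7). So R = 2√7/7.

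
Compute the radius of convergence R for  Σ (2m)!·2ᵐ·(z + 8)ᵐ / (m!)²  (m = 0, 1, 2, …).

R = 1/8

The ratio of consecutive coefficients is (2m+1)·(2m+2)/(m+1)² · 2 → 8.
The series converges when 8 · |z + 8| < 1, giving R = 1/8.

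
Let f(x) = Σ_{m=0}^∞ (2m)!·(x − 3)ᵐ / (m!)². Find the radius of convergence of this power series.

Apply the ratio test: |a_{m+1}| / |a_m| = (2m+1)·(2m+2)/(m+1)², which tends to 4 as m → ∞.
The series converges when 4 · |x − 3| < 1, giving R = 1/4.

R = 1/4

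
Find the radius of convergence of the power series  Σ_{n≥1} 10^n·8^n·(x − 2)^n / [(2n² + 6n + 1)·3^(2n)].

R = 9/80

The ratio of consecutive coefficients is [(2n² + 6n + 1)/(2(n+1)² + 6(n+1) + 1)] · 10·8/9 → 80/9.
Thus R = 1/(80/9) = 9/80.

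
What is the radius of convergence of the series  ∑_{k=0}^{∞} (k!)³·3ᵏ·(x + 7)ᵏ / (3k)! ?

By the ratio test, |a_{k+1}/a_k| = (k+1)³/[(3k+1)·(3k+2)·(3k+3)] · 3 → 1/9.
Convergence for |x + 7| · 1/9 < 1, i.e. |x + 7| < 9. So R = 9.

R = 9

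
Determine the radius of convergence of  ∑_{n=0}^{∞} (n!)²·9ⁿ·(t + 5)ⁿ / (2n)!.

R = 4/9

The ratio of consecutive coefficients is (n+1)²/[(2n+1)·(2n+2)] · 9 → 9/4.
Hence the series converges for |t + 5| < 1/(9/4) = 4/9, so the radius of convergence is 4/9.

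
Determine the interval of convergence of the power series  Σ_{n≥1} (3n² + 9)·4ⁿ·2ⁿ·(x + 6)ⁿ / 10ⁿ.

By the ratio test, |a_{n+1}/a_n| = [(3(n+1)² + 9)/(3n² + 9)] · 4·2/10 → 4/5.
The series converges when 4/5 · |x + 6| < 1, giving R = 5/4.
At x = -19/4: the n-th term does not approach 0; divergence by the term test.
At x = -29/4: the terms do not tend to 0, so the series diverges.

(-29/4, -19/4)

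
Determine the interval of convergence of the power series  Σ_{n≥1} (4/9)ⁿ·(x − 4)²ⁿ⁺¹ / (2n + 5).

Apply the ratio test: |a_{n+1}| / |a_n| = [(2n + 5)/(2(n+1) + 5)] · 4/9, which tends to 4/9 as n → ∞.
Writing y = (x − 4)², the series in y has radius 9/4, so |x − 4| < √(9/4) = 3/2 and R = 3/2.
Endpoint x = 11/2: comparison with the harmonic series Σ 1/n shows the series diverges.
Endpoint x = 5/2: the terms behave like c/n; limit comparison with the harmonic series gives divergence.

(5/2, 11/2)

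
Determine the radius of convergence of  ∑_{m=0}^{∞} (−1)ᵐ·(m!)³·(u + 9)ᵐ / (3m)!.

By the ratio test, |a_{m+1}/a_m| = (m+1)³/[(3m+1)·(3m+2)·(3m+3)] → 1/27.
Thus R = 1/(1/27) = 27.

R = 27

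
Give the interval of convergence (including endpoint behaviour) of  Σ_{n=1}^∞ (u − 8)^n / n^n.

Applying the root test, |a_n|^(1/n) = 1/n → 0.
Since the n-th root of |a_n| tends to 0, the series converges for all real u; R = ∞.

(−∞, ∞)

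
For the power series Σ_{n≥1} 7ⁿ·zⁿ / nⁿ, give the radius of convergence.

R = ∞

By the Cauchy root test, |a_n|^(1/n) = 7/n → 0.
Since the n-th root of |a_n| tends to 0, the series converges for all real z; R = ∞.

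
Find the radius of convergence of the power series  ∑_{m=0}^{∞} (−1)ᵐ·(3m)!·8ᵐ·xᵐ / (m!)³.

By the ratio test, |a_{m+1}/a_m| = (3m+1)·(3m+2)·(3m+3)/(m+1)³ · 8 → 216.
Thus R = 1/(216) = 1/216.

R = 1/216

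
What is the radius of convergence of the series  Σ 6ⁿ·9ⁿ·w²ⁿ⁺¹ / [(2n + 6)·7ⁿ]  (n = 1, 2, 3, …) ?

R = √42/18

By the ratio test, |a_{n+1}/a_n| = [(2n + 6)/(2(n+1) + 6)] · 6·9/7 → 54/7.
Since the exponent of w increases by 2 each term, convergence requires |w|² < 7/54, hence R = √42/18.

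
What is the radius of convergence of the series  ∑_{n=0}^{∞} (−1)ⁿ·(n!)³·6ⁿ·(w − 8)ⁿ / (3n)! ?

The ratio of consecutive coefficients is (n+1)³/[(3n+1)·(3n+2)·(3n+3)] · 6 → 2/9.
The series converges when 2/9 · |w − 8| < 1, giving R = 9/2.

R = 9/2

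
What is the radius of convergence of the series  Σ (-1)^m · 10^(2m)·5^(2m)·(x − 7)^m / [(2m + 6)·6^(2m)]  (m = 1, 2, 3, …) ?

Ratio test: |a_{m+1}/a_m| = [(2m + 6)/(2(m+1) + 6)] · 100·25/36 → 625/9 as m → ∞.
Thus R = 1/(625/9) = 9/625.

R = 9/625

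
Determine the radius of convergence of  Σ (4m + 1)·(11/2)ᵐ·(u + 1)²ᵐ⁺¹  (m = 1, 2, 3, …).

R = √22/11

Apply the ratio test: |a_{m+1}| / |a_m| = [(4(m+1) + 1)/(4m + 1)] · 11/2, which tends to 11/2 as m → ∞.
Successive powers of (u + 1) differ by 2, so the series converges when |u + 1|² · 11/2 < 1, i.e. |u + 1| < √(2/11). So R = √22/11.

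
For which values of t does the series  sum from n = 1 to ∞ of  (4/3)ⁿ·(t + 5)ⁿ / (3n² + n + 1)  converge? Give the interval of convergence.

[-23/4, -17/4]

By the ratio test, |a_{n+1}/a_n| = [(3n² + n + 1)/(3(n+1)² + (n+1) + 1)] · 4/3 → 4/3.
The series converges when 4/3 · |t + 5| < 1, giving R = 3/4.
At t = -17/4: absolute convergence follows by limit comparison with Σ 1/n².
Endpoint t = -23/4: the terms are on the order of 1/n², so the series converges absolutely by comparison with the p-series (p = 2 > 1).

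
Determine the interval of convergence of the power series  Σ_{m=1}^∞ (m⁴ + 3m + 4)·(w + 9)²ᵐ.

(-10, -8)

The ratio of consecutive coefficients is ((m+1)⁴ + 3(m+1) + 4)/(m⁴ + 3m + 4) → 1.
Successive powers of (w + 9) differ by 2, so the series converges when |w + 9|² · 1 < 1, i.e. |w + 9| < √(1) = 1. So R = 1.
Check w = -8: the m-th term does not approach 0; divergence by the term test.
Check w = -10: the m-th term does not approach 0; divergence by the term test.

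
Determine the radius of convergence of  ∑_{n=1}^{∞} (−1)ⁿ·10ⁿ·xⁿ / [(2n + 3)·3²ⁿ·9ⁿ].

By the ratio test, |a_{n+1}/a_n| = [(2n + 3)/(2(n+1) + 3)] · 10/(9·9) → 10/81.
Hence the series converges for |x| < 1/(10/81) = 81/10, so the radius of convergence is 81/10.

R = 81/10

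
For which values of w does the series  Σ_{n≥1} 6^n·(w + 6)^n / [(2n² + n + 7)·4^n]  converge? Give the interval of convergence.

The ratio of consecutive coefficients is [(2n² + n + 7)/(2(n+1)² + (n+1) + 7)] · 6/4 → 3/2.
Hence the series converges for |w + 6| < 1/(3/2) = 2/3, so the radius of convergence is 2/3.
At w = -16/3: the terms are on the order of 1/n², so the series converges absolutely by comparison with the p-series (p = 2 > 1).
When w = -20/3, the series is dominated by a constant times Σ 1/n², which converges (p = 2 > 1).

[-20/3, -16/3]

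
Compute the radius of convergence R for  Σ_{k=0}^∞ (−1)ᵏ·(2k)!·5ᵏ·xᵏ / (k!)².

R = 1/20

By the ratio test, |a_{k+1}/a_k| = (2k+1)·(2k+2)/(k+1)² · 5 → 20.
The series converges when 20 · |x| < 1, giving R = 1/20.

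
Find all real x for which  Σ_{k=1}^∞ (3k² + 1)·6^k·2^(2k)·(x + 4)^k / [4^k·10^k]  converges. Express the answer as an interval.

(-17/3, -7/3)

Apply the ratio test: |a_{k+1}| / |a_k| = [(3(k+1)² + 1)/(3k² + 1)] · 6·4/(4·10), which tends to 3/5 as k → ∞.
Thus R = 1/(3/5) = 5/3.
When x = -7/3, the terms have absolute value of order k², which does not tend to 0, so the series diverges by the divergence test.
Endpoint x = -17/3: the terms have absolute value of order k², which does not tend to 0, so the series diverges by the divergence test.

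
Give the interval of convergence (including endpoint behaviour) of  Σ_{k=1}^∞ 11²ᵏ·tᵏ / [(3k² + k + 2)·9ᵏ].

[-9/121, 9/121]

The ratio of consecutive coefficients is [(3k² + k + 2)/(3(k+1)² + (k+1) + 2)] · 121/9 → 121/9.
Hence the series converges for |t| < 1/(121/9) = 9/121, so the radius of convergence is 9/121.
When t = 9/121, the series is dominated by a constant times Σ 1/k², which converges (p = 2 > 1).
At t = -9/121: the terms are on the order of 1/k², so the series converges absolutely by comparison with the p-series (p = 2 > 1).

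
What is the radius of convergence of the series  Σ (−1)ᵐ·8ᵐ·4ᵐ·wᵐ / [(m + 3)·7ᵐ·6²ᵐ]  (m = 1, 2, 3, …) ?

R = 63/8

Ratio test: |a_{m+1}/a_m| = [(m + 3)/((m+1) + 3)] · 8·4/(7·36) → 8/63 as m → ∞.
Hence the series converges for |w| < 1/(8/63) = 63/8, so the radius of convergence is 63/8.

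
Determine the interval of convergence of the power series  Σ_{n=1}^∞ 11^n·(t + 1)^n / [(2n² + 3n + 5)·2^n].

Ratio test: |a_{n+1}/a_n| = [(2n² + 3n + 5)/(2(n+1)² + 3(n+1) + 5)] · 11/2 → 11/2 as n → ∞.
The series converges when 11/2 · |t + 1| < 1, giving R = 2/11.
Endpoint t = -9/11: the terms are on the order of 1/n², so the series converges absolutely by comparison with the p-series (p = 2 > 1).
Endpoint t = -13/11: the series is dominated by a constant times Σ 1/n², which converges (p = 2 > 1).

[-13/11, -9/11]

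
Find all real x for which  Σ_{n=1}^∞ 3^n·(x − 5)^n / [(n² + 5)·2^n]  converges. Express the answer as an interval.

[13/3, 17/3]

The ratio of consecutive coefficients is [(n² + 5)/((n+1)² + 5)] · 3/2 → 3/2.
The series converges when 3/2 · |x − 5| < 1, giving R = 2/3.
Endpoint x = 17/3: the terms are on the order of 1/n², so the series converges absolutely by comparison with the p-series (p = 2 > 1).
When x = 13/3, absolute convergence follows by limit comparison with Σ 1/n².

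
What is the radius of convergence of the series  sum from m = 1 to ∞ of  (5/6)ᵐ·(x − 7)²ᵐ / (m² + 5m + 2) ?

By the ratio test, |a_{m+1}/a_m| = [(m² + 5m + 2)/((m+1)² + 5(m+1) + 2)] · 5/6 → 5/6.
Writing y = (x − 7)², the series in y has radius 6/5, so |x − 7| < √(6/5) and R = √30/5.

R = √30/5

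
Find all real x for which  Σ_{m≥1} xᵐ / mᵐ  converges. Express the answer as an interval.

By the Cauchy root test, |a_m|^(1/m) = 1/m → 0.
The limit is 0 for every x, so R = ∞.

(−∞, ∞)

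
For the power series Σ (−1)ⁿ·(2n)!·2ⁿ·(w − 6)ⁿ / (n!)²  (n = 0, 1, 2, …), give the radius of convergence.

Apply the ratio test: |a_{n+1}| / |a_n| = (2n+1)·(2n+2)/(n+1)² · 2, which tends to 8 as n → ∞.
Hence the series converges for |w − 6| < 1/(8) = 1/8, so the radius of convergence is 1/8.

R = 1/8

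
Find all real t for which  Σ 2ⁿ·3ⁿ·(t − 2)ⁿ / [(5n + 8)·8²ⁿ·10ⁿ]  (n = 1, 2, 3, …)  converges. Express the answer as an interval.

[-314/3, 326/3)

The ratio of consecutive coefficients is [(5n + 8)/(5(n+1) + 8)] · 2·3/(64·10) → 3/320.
The series converges when 3/320 · |t − 2| < 1, giving R = 320/3.
At t = 326/3: the terms behave like c/n; limit comparison with the harmonic series gives divergence.
When t = -314/3, the terms alternate in sign and decrease monotonically to 0 in absolute value (size ~ c/n), so the alternating series test gives convergence.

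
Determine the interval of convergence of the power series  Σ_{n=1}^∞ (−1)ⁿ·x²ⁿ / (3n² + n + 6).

Ratio test: |a_{n+1}/a_n| = (3n² + n + 6)/(3(n+1)² + (n+1) + 6) → 1 as n → ∞.
Writing y = x², the series in y has radius 1, so |x| < √(1) = 1 and R = 1.
Endpoint x = 1: the series is dominated by a constant times Σ 1/n², which converges (p = 2 > 1).
Endpoint x = -1: the series is dominated by a constant times Σ 1/n², which converges (p = 2 > 1).

[-1, 1]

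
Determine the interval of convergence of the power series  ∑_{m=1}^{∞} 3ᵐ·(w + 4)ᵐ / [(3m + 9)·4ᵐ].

Ratio test: |a_{m+1}/a_m| = [(3m + 9)/(3(m+1) + 9)] · 3/4 → 3/4 as m → ∞.
The series converges when 3/4 · |w + 4| < 1, giving R = 4/3.
Check w = -8/3: the terms behave like c/m; limit comparison with the harmonic series gives divergence.
At w = -16/3: convergence follows from the alternating series test (terms decrease monotonically to 0).

[-16/3, -8/3)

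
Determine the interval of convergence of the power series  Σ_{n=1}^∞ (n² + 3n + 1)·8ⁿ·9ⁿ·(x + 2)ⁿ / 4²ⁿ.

(-20/9, -16/9)

Ratio test: |a_{n+1}/a_n| = [((n+1)² + 3(n+1) + 1)/(n² + 3n + 1)] · 8·9/16 → 9/2 as n → ∞.
Convergence for |x + 2| · 9/2 < 1, i.e. |x + 2| < 2/9. So R = 2/9.
Endpoint x = -16/9: the terms do not tend to 0, so the series diverges.
When x = -20/9, the n-th term does not approach 0; divergence by the term test.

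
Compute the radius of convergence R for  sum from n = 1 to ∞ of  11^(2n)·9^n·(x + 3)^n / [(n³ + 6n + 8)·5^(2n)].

Ratio test: |a_{n+1}/a_n| = [(n³ + 6n + 8)/((n+1)³ + 6(n+1) + 8)] · 121·9/25 → 1089/25 as n → ∞.
Convergence for |x + 3| · 1089/25 < 1, i.e. |x + 3| < 25/1089. So R = 25/1089.

R = 25/1089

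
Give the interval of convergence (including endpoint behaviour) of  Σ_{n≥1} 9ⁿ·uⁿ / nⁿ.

Applying the root test, |a_n|^(1/n) = 9/n → 0.
Since the n-th root of |a_n| tends to 0, the series converges for all real u; R = ∞.

(−∞, ∞)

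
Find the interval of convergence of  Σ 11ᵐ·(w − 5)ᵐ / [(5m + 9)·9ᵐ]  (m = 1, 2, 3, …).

Ratio test: |a_{m+1}/a_m| = [(5m + 9)/(5(m+1) + 9)] · 11/9 → 11/9 as m → ∞.
Hence the series converges for |w − 5| < 1/(11/9) = 9/11, so the radius of convergence is 9/11.
When w = 64/11, comparison with the harmonic series Σ 1/m shows the series diverges.
When w = 46/11, the terms alternate in sign and decrease monotonically to 0 in absolute value (size ~ c/m), so the alternating series test gives convergence.

[46/11, 64/11)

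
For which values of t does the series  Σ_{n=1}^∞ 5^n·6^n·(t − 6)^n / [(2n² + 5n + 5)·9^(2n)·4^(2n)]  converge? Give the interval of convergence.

By the ratio test, |a_{n+1}/a_n| = [(2n² + 5n + 5)/(2(n+1)² + 5(n+1) + 5)] · 5·6/(81·16) → 5/216.
Thus R = 1/(5/216) = 216/5.
At t = 246/5: absolute convergence follows by limit comparison with Σ 1/n².
Check t = -186/5: the terms are on the order of 1/n², so the series converges absolutely by comparison with the p-series (p = 2 > 1).

[-186/5, 246/5]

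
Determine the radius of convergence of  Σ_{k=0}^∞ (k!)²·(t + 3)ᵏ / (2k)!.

Apply the ratio test: |a_{k+1}| / |a_k| = (k+1)²/[(2k+1)·(2k+2)], which tends to 1/4 as k → ∞.
Hence the series converges for |t + 3| < 1/(1/4) = 4, so the radius of convergence is 4.

R = 4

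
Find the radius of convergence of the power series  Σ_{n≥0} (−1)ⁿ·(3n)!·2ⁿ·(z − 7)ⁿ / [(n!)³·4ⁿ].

By the ratio test, |a_{n+1}/a_n| = (3n+1)·(3n+2)·(3n+3)/(n+1)³ · 2/4 → 27/2.
Hence the series converges for |z − 7| < 1/(27/2) = 2/27, so the radius of convergence is 2/27.

R = 2/27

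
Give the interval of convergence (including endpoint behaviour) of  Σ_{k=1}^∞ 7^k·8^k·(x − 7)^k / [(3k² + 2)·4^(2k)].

[47/7, 51/7]

Ratio test: |a_{k+1}/a_k| = [(3k² + 2)/(3(k+1)² + 2)] · 7·8/16 → 7/2 as k → ∞.
Convergence for |x − 7| · 7/2 < 1, i.e. |x − 7| < 2/7. So R = 2/7.
When x = 51/7, absolute convergence follows by limit comparison with Σ 1/k².
Endpoint x = 47/7: the series is dominated by a constant times Σ 1/k², which converges (p = 2 > 1).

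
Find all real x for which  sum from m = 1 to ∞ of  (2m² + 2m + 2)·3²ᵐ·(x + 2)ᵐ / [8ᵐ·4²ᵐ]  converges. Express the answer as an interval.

Apply the ratio test: |a_{m+1}| / |a_m| = [(2(m+1)² + 2(m+1) + 2)/(2m² + 2m + 2)] · 9/(8·16), which tends to 9/128 as m → ∞.
Thus R = 1/(9/128) = 128/9.
Check x = 110/9: the m-th term does not approach 0; divergence by the term test.
Endpoint x = -146/9: the terms do not tend to 0, so the series diverges.

(-146/9, 110/9)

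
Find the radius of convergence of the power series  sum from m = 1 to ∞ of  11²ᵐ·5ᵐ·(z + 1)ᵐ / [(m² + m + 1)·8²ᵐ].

Apply the ratio test: |a_{m+1}| / |a_m| = [(m² + m + 1)/((m+1)² + (m+1) + 1)] · 121·5/64, which tends to 605/64 as m → ∞.
The series converges when 605/64 · |z + 1| < 1, giving R = 64/605.

R = 64/605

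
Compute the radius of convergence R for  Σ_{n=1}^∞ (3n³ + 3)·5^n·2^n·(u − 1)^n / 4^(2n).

R = 8/5

The ratio of consecutive coefficients is [(3(n+1)³ + 3)/(3n³ + 3)] · 5·2/16 → 5/8.
Thus R = 1/(5/8) = 8/5.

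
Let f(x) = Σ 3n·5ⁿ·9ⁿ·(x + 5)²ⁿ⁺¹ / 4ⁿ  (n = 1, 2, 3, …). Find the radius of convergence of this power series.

R = 2√5/15

The ratio of consecutive coefficients is [3(n+1)/3n] · 5·9/4 → 45/4.
Successive powers of (x + 5) differ by 2, so the series converges when |x + 5|² · 45/4 < 1, i.e. |x + 5| < √(4/45). So R = 2√5/15.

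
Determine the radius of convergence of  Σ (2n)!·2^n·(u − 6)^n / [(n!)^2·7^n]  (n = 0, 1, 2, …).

R = 7/8

Apply the ratio test: |a_{n+1}| / |a_n| = (2n+1)·(2n+2)/(n+1)² · 2/7, which tends to 8/7 as n → ∞.
Convergence for |u − 6| · 8/7 < 1, i.e. |u − 6| < 7/8. So R = 7/8.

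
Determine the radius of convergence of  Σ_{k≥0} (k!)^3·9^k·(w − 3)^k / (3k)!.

The ratio of consecutive coefficients is (k+1)³/[(3k+1)·(3k+2)·(3k+3)] · 9 → 1/3.
Hence the series converges for |w − 3| < 1/(1/3) = 3, so the radius of convergence is 3.

R = 3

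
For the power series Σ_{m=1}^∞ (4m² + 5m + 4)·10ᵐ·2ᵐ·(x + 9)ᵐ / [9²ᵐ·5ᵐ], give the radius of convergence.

R = 81/4

The ratio of consecutive coefficients is [(4(m+1)² + 5(m+1) + 4)/(4m² + 5m + 4)] · 10·2/(81·5) → 4/81.
Convergence for |x + 9| · 4/81 < 1, i.e. |x + 9| < 81/4. So R = 81/4.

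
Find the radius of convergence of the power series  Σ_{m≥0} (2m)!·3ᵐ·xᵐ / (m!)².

Ratio test: |a_{m+1}/a_m| = (2m+1)·(2m+2)/(m+1)² · 3 → 12 as m → ∞.
Thus R = 1/(12) = 1/12.

R = 1/12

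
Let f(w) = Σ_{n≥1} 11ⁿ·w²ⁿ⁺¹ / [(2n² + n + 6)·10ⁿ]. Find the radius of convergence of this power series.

The ratio of consecutive coefficients is [(2n² + n + 6)/(2(n+1)² + (n+1) + 6)] · 11/10 → 11/10.
Writing y = w², the series in y has radius 10/11, so |w| < √(10/11) and R = √110/11.

R = √110/11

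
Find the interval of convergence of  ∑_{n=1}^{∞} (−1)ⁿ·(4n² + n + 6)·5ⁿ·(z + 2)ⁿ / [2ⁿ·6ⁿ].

Ratio test: |a_{n+1}/a_n| = [(4(n+1)² + (n+1) + 6)/(4n² + n + 6)] · 5/(2·6) → 5/12 as n → ∞.
Convergence for |z + 2| · 5/12 < 1, i.e. |z + 2| < 12/5. So R = 12/5.
Endpoint z = 2/5: the n-th term does not approach 0; divergence by the term test.
Check z = -22/5: the terms have absolute value of order n², which does not tend to 0, so the series diverges by the divergence test.

(-22/5, 2/5)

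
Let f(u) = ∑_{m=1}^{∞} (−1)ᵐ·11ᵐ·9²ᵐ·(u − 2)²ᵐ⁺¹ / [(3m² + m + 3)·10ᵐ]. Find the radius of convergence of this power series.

R = √110/99

By the ratio test, |a_{m+1}/a_m| = [(3m² + m + 3)/(3(m+1)² + (m+1) + 3)] · 11·81/10 → 891/10.
Successive powers of (u − 2) differ by 2, so the series converges when |u − 2|² · 891/10 < 1, i.e. |u − 2| < √(10/891). So R = √110/99.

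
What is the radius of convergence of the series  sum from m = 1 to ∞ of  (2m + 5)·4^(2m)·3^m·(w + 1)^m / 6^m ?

The ratio of consecutive coefficients is [(2(m+1) + 5)/(2m + 5)] · 16·3/6 → 8.
The series converges when 8 · |w + 1| < 1, giving R = 1/8.

R = 1/8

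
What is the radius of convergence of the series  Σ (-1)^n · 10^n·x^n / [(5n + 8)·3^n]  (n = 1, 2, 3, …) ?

R = 3/10

The ratio of consecutive coefficients is [(5n + 8)/(5(n+1) + 8)] · 10/3 → 10/3.
Convergence for |x| · 10/3 < 1, i.e. |x| < 3/10. So R = 3/10.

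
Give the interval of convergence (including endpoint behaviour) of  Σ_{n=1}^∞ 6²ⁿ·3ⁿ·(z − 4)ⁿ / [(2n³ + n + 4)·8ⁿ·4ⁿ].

Apply the ratio test: |a_{n+1}| / |a_n| = [(2n³ + n + 4)/(2(n+1)³ + (n+1) + 4)] · 36·3/(8·4), which tends to 27/8 as n → ∞.
Hence the series converges for |z − 4| < 1/(27/8) = 8/27, so the radius of convergence is 8/27.
Endpoint z = 116/27: absolute convergence follows by limit comparison with Σ 1/n³.
Endpoint z = 100/27: the terms are on the order of 1/n³, so the series converges absolutely by comparison with the p-series (p = 3 > 1).

[100/27, 116/27]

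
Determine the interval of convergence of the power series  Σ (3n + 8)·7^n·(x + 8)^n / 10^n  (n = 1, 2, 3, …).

The ratio of consecutive coefficients is [(3(n+1) + 8)/(3n + 8)] · 7/10 → 7/10.
Thus R = 1/(7/10) = 10/7.
Endpoint x = -46/7: the terms do not tend to 0, so the series diverges.
Check x = -66/7: the n-th term does not approach 0; divergence by the term test.

(-66/7, -46/7)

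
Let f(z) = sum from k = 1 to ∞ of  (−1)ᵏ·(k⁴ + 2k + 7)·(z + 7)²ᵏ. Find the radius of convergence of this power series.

R = 1

By the ratio test, |a_{k+1}/a_k| = ((k+1)⁴ + 2(k+1) + 7)/(k⁴ + 2k + 7) → 1.
Successive powers of (z + 7) differ by 2, so the series converges when |z + 7|² · 1 < 1, i.e. |z + 7| < √(1) = 1. So R = 1.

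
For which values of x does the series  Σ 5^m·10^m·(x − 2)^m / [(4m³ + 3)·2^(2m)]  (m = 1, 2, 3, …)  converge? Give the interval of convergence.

[48/25, 52/25]

Apply the ratio test: |a_{m+1}| / |a_m| = [(4m³ + 3)/(4(m+1)³ + 3)] · 5·10/4, which tends to 25/2 as m → ∞.
Hence the series converges for |x − 2| < 1/(25/2) = 2/25, so the radius of convergence is 2/25.
Check x = 52/25: the series is dominated by a constant times Σ 1/m³, which converges (p = 3 > 1).
When x = 48/25, absolute convergence follows by limit comparison with Σ 1/m³.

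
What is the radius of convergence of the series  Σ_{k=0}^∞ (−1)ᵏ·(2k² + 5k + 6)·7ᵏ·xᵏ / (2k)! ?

The ratio of consecutive coefficients is (2(k+1)² + 5(k+1) + 6)/(2k² + 5k + 6) · 7 · 1/[(2k+1)·(2k+2)] → 0.
The ratio tends to 0 regardless of x, hence R = ∞.

R = ∞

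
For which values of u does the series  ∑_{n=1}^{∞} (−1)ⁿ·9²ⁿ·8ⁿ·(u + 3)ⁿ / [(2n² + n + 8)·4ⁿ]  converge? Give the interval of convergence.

[-487/162, -485/162]

By the ratio test, |a_{n+1}/a_n| = [(2n² + n + 8)/(2(n+1)² + (n+1) + 8)] · 81·8/4 → 162.
Hence the series converges for |u + 3| < 1/(162) = 1/162, so the radius of convergence is 1/162.
Endpoint u = -485/162: the terms are on the order of 1/n², so the series converges absolutely by comparison with the p-series (p = 2 > 1).
At u = -487/162: the series is dominated by a constant times Σ 1/n², which converges (p = 2 > 1).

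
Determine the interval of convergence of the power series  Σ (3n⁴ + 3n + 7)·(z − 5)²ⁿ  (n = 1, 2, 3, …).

(4, 6)

Apply the ratio test: |a_{n+1}| / |a_n| = (3(n+1)⁴ + 3(n+1) + 7)/(3n⁴ + 3n + 7), which tends to 1 as n → ∞.
Successive powers of (z − 5) differ by 2, so the series converges when |z − 5|² · 1 < 1, i.e. |z − 5| < √(1) = 1. So R = 1.
Endpoint z = 6: the terms have absolute value of order n⁴, which does not tend to 0, so the series diverges by the divergence test.
Endpoint z = 4: the n-th term does not approach 0; divergence by the term test.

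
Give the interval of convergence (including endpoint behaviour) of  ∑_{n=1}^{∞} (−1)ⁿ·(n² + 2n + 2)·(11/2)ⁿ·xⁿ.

(-2/11, 2/11)

Ratio test: |a_{n+1}/a_n| = [((n+1)² + 2(n+1) + 2)/(n² + 2n + 2)] · 11/2 → 11/2 as n → ∞.
Convergence for |x| · 11/2 < 1, i.e. |x| < 2/11. So R = 2/11.
When x = 2/11, the n-th term does not approach 0; divergence by the term test.
Endpoint x = -2/11: the n-th term does not approach 0; divergence by the term test.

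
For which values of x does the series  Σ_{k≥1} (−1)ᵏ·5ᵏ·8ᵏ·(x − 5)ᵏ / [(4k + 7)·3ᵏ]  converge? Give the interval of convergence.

(197/40, 203/40]

Apply the ratio test: |a_{k+1}| / |a_k| = [(4k + 7)/(4(k+1) + 7)] · 5·8/3, which tends to 40/3 as k → ∞.
Thus R = 1/(40/3) = 3/40.
When x = 203/40, convergence follows from the alternating series test (terms decrease monotonically to 0).
At x = 197/40: the terms are asymptotic to a nonzero constant times 1/k, so the series diverges by limit comparison with Σ 1/k.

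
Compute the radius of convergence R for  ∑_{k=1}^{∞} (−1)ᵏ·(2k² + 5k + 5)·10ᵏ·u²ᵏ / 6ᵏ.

By the ratio test, |a_{k+1}/a_k| = [(2(k+1)² + 5(k+1) + 5)/(2k² + 5k + 5)] · 10/6 → 5/3.
Since the exponent of u increases by 2 each term, convergence requires |u|² < 3/5, hence R = √15/5.

R = √15/5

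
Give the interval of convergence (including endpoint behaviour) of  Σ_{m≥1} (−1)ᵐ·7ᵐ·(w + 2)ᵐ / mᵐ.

(−∞, ∞)

By the Cauchy root test, |a_m|^(1/m) = 7/m → 0.
Since the m-th root of |a_m| tends to 0, the series converges for all real w; R = ∞.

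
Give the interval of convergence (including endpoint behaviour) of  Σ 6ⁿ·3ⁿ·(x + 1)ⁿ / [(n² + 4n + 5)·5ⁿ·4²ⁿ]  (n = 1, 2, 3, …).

Apply the ratio test: |a_{n+1}| / |a_n| = [(n² + 4n + 5)/((n+1)² + 4(n+1) + 5)] · 6·3/(5·16), which tends to 9/40 as n → ∞.
The series converges when 9/40 · |x + 1| < 1, giving R = 40/9.
When x = 31/9, the terms are on the order of 1/n², so the series converges absolutely by comparison with the p-series (p = 2 > 1).
Check x = -49/9: the series is dominated by a constant times Σ 1/n², which converges (p = 2 > 1).

[-49/9, 31/9]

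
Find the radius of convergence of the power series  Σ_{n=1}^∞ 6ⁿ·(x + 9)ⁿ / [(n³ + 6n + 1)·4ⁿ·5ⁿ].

R = 10/3

Apply the ratio test: |a_{n+1}| / |a_n| = [(n³ + 6n + 1)/((n+1)³ + 6(n+1) + 1)] · 6/(4·5), which tends to 3/10 as n → ∞.
Convergence for |x + 9| · 3/10 < 1, i.e. |x + 9| < 10/3. So R = 10/3.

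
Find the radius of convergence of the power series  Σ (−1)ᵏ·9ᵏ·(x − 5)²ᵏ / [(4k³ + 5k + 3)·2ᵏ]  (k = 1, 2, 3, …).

R = √2/3

Apply the ratio test: |a_{k+1}| / |a_k| = [(4k³ + 5k + 3)/(4(k+1)³ + 5(k+1) + 3)] · 9/2, which tends to 9/2 as k → ∞.
Since the exponent of (x − 5) increases by 2 each term, convergence requires |x − 5|² < 2/9, hence R = √2/3.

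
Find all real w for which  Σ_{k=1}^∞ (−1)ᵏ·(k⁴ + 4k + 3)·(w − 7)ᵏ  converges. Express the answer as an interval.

Apply the ratio test: |a_{k+1}| / |a_k| = ((k+1)⁴ + 4(k+1) + 3)/(k⁴ + 4k + 3), which tends to 1 as k → ∞.
Hence R = 1.
Endpoint w = 8: the terms have absolute value of order k⁴, which does not tend to 0, so the series diverges by the divergence test.
At w = 6: the terms have absolute value of order k⁴, which does not tend to 0, so the series diverges by the divergence test.

(6, 8)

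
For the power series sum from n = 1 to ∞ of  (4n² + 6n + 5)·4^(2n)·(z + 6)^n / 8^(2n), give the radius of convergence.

R = 4

Apply the ratio test: |a_{n+1}| / |a_n| = [(4(n+1)² + 6(n+1) + 5)/(4n² + 6n + 5)] · 16/64, which tends to 1/4 as n → ∞.
Thus R = 1/(1/4) = 4.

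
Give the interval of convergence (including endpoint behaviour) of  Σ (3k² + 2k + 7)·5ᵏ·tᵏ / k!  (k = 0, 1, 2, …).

Apply the ratio test: |a_{k+1}| / |a_k| = (3(k+1)² + 2(k+1) + 7)/(3k² + 2k + 7) · 5 · 1/(k+1), which tends to 0 as k → ∞.
The ratio tends to 0 regardless of t, hence R = ∞.

(−∞, ∞)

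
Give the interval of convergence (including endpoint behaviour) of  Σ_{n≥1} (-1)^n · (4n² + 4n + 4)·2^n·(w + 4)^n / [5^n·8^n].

By the ratio test, |a_{n+1}/a_n| = [(4(n+1)² + 4(n+1) + 4)/(4n² + 4n + 4)] · 2/(5·8) → 1/20.
The series converges when 1/20 · |w + 4| < 1, giving R = 20.
At w = 16: the terms do not tend to 0, so the series diverges.
At w = -24: the n-th term does not approach 0; divergence by the term test.

(-24, 16)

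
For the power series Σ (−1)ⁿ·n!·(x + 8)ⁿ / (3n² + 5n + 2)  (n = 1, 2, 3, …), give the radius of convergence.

The ratio of consecutive coefficients is (n+1) · (3n² + 5n + 2)/(3(n+1)² + 5(n+1) + 2) → ∞.
Since the ratio → ∞, the series diverges for every x ≠ -8, and R = 0.

R = 0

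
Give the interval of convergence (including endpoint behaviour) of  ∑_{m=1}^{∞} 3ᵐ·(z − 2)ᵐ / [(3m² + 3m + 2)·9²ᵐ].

[-25, 29]

By the ratio test, |a_{m+1}/a_m| = [(3m² + 3m + 2)/(3(m+1)² + 3(m+1) + 2)] · 3/81 → 1/27.
The series converges when 1/27 · |z − 2| < 1, giving R = 27.
Check z = 29: the series is dominated by a constant times Σ 1/m², which converges (p = 2 > 1).
When z = -25, the series is dominated by a constant times Σ 1/m², which converges (p = 2 > 1).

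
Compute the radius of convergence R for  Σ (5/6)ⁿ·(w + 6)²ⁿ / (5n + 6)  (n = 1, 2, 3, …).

R = √30/5

By the ratio test, |a_{n+1}/a_n| = [(5n + 6)/(5(n+1) + 6)] · 5/6 → 5/6.
Successive powers of (w + 6) differ by 2, so the series converges when |w + 6|² · 5/6 < 1, i.e. |w + 6| < √(6/5). So R = √30/5.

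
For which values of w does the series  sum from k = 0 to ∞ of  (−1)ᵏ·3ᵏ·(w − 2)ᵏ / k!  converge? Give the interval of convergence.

(−∞, ∞)

By the ratio test, |a_{k+1}/a_k| = 3 · 1/(k+1) → 0.
The ratio tends to 0 regardless of w, hence R = ∞.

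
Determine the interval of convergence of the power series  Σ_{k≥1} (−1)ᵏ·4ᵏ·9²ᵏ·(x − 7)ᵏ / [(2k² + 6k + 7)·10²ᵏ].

Apply the ratio test: |a_{k+1}| / |a_k| = [(2k² + 6k + 7)/(2(k+1)² + 6(k+1) + 7)] · 4·81/100, which tends to 81/25 as k → ∞.
Convergence for |x − 7| · 81/25 < 1, i.e. |x − 7| < 25/81. So R = 25/81.
At x = 592/81: the series is dominated by a constant times Σ 1/k², which converges (p = 2 > 1).
Endpoint x = 542/81: the series is dominated by a constant times Σ 1/k², which converges (p = 2 > 1).

[542/81, 592/81]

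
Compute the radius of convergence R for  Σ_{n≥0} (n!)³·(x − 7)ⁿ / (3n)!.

The ratio of consecutive coefficients is (n+1)³/[(3n+1)·(3n+2)·(3n+3)] → 1/27.
The series converges when 1/27 · |x − 7| < 1, giving R = 27.

R = 27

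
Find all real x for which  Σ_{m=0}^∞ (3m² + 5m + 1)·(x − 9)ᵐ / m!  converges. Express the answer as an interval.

Apply the ratio test: |a_{m+1}| / |a_m| = (3(m+1)² + 5(m+1) + 1)/(3m² + 5m + 1) · 1/(m+1), which tends to 0 as m → ∞.
The ratio tends to 0 regardless of x, hence R = ∞.

(−∞, ∞)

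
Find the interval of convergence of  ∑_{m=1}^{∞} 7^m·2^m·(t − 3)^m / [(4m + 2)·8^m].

[17/7, 25/7)

Ratio test: |a_{m+1}/a_m| = [(4m + 2)/(4(m+1) + 2)] · 7·2/8 → 7/4 as m → ∞.
Thus R = 1/(7/4) = 4/7.
Endpoint t = 25/7: the terms behave like c/m; limit comparison with the harmonic series gives divergence.
Endpoint t = 17/7: convergence follows from the alternating series test (terms decrease monotonically to 0).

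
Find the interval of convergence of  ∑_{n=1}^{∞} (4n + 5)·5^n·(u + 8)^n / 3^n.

Apply the ratio test: |a_{n+1}| / |a_n| = [(4(n+1) + 5)/(4n + 5)] · 5/3, which tends to 5/3 as n → ∞.
The series converges when 5/3 · |u + 8| < 1, giving R = 3/5.
When u = -37/5, the terms have absolute value of order n, which does not tend to 0, so the series diverges by the divergence test.
Endpoint u = -43/5: the n-th term does not approach 0; divergence by the term test.

(-43/5, -37/5)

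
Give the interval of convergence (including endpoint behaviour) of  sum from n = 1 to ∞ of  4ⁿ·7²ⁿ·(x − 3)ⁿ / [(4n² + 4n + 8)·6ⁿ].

Ratio test: |a_{n+1}/a_n| = [(4n² + 4n + 8)/(4(n+1)² + 4(n+1) + 8)] · 4·49/6 → 98/3 as n → ∞.
Hence the series converges for |x − 3| < 1/(98/3) = 3/98, so the radius of convergence is 3/98.
When x = 297/98, the terms are on the order of 1/n², so the series converges absolutely by comparison with the p-series (p = 2 > 1).
Check x = 291/98: the terms are on the order of 1/n², so the series converges absolutely by comparison with the p-series (p = 2 > 1).

[291/98, 297/98]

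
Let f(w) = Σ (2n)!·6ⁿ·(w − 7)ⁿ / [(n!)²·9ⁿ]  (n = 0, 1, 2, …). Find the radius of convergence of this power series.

By the ratio test, |a_{n+1}/a_n| = (2n+1)·(2n+2)/(n+1)² · 6/9 → 8/3.
Hence the series converges for |w − 7| < 1/(8/3) = 3/8, so the radius of convergence is 3/8.

R = 3/8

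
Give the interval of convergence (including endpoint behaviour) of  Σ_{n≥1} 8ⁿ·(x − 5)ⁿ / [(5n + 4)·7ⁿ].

By the ratio test, |a_{n+1}/a_n| = [(5n + 4)/(5(n+1) + 4)] · 8/7 → 8/7.
Hence the series converges for |x − 5| < 1/(8/7) = 7/8, so the radius of convergence is 7/8.
Endpoint x = 47/8: the terms behave like c/n; limit comparison with the harmonic series gives divergence.
Endpoint x = 33/8: an alternating series whose terms decrease to 0 in absolute value, so it converges by the Leibniz criterion.

[33/8, 47/8)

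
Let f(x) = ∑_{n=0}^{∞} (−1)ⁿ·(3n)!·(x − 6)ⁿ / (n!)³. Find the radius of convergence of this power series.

R = 1/27

Ratio test: |a_{n+1}/a_n| = (3n+1)·(3n+2)·(3n+3)/(n+1)³ → 27 as n → ∞.
Convergence for |x − 6| · 27 < 1, i.e. |x − 6| < 1/27. So R = 1/27.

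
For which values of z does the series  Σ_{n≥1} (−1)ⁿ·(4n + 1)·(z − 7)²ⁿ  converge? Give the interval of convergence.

By the ratio test, |a_{n+1}/a_n| = (4(n+1) + 1)/(4n + 1) → 1.
Since the exponent of (z − 7) increases by 2 each term, convergence requires |z − 7|² < 1, hence R = 1.
At z = 8: the terms have absolute value of order n, which does not tend to 0, so the series diverges by the divergence test.
At z = 6: the terms have absolute value of order n, which does not tend to 0, so the series diverges by the divergence test.

(6, 8)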